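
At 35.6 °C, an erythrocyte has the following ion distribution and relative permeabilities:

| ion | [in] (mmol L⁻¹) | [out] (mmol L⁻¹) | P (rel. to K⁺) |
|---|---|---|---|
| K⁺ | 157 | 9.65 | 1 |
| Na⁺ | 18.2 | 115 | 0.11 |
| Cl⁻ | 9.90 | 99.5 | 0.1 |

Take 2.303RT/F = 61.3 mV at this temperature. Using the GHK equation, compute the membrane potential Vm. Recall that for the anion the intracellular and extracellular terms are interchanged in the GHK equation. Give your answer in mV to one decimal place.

Vm = 61.3 · log₁₀[(Σ P·[cation]ₒ + Σ P·[anion]ᵢ) / (Σ P·[cation]ᵢ + Σ P·[anion]ₒ)]
Numerator = 1×9.65 + 0.11×115 + 0.1×9.90 = 23.29
Denominator = 1×157 + 0.11×18.2 + 0.1×99.5 = 169
Vm = 61.3 · log₁₀(0.13785) = 61.3 × (-0.8606) = -52.75 mV

-52.8 mV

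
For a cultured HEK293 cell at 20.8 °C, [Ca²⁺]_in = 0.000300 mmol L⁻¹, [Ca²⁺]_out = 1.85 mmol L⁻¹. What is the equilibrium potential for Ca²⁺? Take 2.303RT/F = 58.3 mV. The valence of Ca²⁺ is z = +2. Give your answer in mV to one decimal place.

E = (58.3/z) · log₁₀([Ca²⁺]_out/[Ca²⁺]_in) with z = +2.
= (58.3/2) · log₁₀(1.85/0.000300) = 29.15 · log₁₀(6167)
= 29.15 · (3.7901) = 110.48 mV

110.5 mV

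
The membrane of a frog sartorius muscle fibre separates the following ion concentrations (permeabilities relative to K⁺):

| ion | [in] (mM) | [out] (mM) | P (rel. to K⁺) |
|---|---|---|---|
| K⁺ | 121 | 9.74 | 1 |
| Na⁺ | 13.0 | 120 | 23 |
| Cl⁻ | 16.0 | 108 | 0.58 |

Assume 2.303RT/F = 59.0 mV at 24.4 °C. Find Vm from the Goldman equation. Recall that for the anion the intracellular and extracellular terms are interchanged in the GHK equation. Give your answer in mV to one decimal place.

44.9 mV

Vm = 59.0 · log₁₀[(Σ P·[cation]ₒ + Σ P·[anion]ᵢ) / (Σ P·[cation]ᵢ + Σ P·[anion]ₒ)]
Numerator = 1×9.74 + 23×120 + 0.58×16.0 = 2779
Denominator = 1×121 + 23×13.0 + 0.58×108 = 482.6
Vm = 59.0 · log₁₀(5.758) = 59.0 × (0.7603) = 44.86 mV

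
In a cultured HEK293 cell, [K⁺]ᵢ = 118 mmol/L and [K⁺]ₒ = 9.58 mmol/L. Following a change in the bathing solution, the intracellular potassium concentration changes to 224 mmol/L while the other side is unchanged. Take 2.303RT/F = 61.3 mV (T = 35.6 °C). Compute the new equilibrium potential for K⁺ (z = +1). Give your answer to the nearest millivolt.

-84 mV

After the shift: [K⁺]_out = 9.58, [K⁺]_in = 224 mmol/L.
E_new = (61.3/1)·log₁₀(9.58/224) = 61.30 · (-1.3689) = -83.91 mV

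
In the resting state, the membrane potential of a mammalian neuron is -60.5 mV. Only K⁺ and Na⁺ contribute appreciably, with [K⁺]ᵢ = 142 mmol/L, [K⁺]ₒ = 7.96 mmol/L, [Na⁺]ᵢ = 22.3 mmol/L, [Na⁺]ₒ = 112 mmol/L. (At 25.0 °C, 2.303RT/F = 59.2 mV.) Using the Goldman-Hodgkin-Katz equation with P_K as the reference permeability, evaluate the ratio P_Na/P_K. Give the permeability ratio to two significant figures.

0.050

Let α = P_Na/P_K. GHK: Vm = 59.2·log₁₀[(Kₒ + α·Naₒ)/(Kᵢ + α·Naᵢ)].
10^(Vm/59.2) = 10^(-60.5/59.2) = 0.095069
So 0.095069·(Kᵢ + α·Naᵢ) = Kₒ + α·Naₒ → α = (0.095069·142.0 − 7.96) / (112.0 − 0.095069·22.3)
α = (13.5 − 7.96) / (112.0 − 2.12) = 5.54/109.9 = 0.05042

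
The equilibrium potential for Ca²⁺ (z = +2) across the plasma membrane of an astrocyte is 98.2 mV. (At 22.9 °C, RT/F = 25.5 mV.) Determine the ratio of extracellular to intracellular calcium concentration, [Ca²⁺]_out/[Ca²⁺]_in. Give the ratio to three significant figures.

2210

ln([out]/[in]) = E·z/(25.5) = 98.2 × 2 / 25.5 = 7.7020
[out]/[in] = e^(7.7020) = 2213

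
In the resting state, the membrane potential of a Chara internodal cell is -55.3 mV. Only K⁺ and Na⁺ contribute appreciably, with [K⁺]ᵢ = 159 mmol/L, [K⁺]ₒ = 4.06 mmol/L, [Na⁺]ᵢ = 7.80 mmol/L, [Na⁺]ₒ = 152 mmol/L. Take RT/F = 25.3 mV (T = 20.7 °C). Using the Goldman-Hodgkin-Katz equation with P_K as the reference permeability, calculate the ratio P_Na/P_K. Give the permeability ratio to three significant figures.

0.0914

Let α = P_Na/P_K. GHK: Vm = 25.3·ln[(Kₒ + α·Naₒ)/(Kᵢ + α·Naᵢ)].
e^(Vm/25.3) = e^(-55.3/25.3) = 0.11239
So 0.11239·(Kᵢ + α·Naᵢ) = Kₒ + α·Naₒ → α = (0.11239·159.0 − 4.06) / (152.0 − 0.11239·7.8)
α = (17.87 − 4.06) / (152.0 − 0.8767) = 13.81/151.1 = 0.09138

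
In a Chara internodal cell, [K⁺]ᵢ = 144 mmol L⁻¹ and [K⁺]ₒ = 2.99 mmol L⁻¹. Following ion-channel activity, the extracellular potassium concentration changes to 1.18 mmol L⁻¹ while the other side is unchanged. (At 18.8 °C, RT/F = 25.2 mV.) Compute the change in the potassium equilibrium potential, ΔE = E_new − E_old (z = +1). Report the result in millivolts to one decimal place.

E_old = (25.2/1)·ln(2.99/144) = -97.64 mV
E_new = (25.2/1)·ln(1.18/144) = -121.07 mV
ΔE = -121.07 − (-97.64) = -23.43 mV

-23.4 mV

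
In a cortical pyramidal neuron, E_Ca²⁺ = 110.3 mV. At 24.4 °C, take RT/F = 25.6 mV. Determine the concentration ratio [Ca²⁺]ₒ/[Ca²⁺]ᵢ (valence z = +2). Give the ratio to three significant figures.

ln([out]/[in]) = E·z/(25.6) = 110.3 × 2 / 25.6 = 8.6172
[out]/[in] = e^(8.6172) = 5526

5530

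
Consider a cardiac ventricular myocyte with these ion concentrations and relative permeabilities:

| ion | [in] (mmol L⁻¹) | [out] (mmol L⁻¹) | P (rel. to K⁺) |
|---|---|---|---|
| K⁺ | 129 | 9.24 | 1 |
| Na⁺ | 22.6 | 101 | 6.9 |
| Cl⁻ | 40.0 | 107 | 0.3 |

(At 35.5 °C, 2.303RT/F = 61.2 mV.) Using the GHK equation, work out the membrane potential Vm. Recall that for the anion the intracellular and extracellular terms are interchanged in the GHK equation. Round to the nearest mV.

22 mV

Vm = 61.2 · log₁₀[(Σ P·[cation]ₒ + Σ P·[anion]ᵢ) / (Σ P·[cation]ᵢ + Σ P·[anion]ₒ)]
Numerator = 1×9.24 + 6.9×101 + 0.3×40.0 = 718.1
Denominator = 1×129 + 6.9×22.6 + 0.3×107 = 317
Vm = 61.2 · log₁₀(2.2651) = 61.2 × (0.3551) = 21.73 mV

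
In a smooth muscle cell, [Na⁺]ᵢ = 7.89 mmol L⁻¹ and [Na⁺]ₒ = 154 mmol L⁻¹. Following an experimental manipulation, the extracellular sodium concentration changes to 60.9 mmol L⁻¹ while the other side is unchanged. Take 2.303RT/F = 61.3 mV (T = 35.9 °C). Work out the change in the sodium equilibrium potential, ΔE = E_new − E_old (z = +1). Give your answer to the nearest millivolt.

E_old = (61.3/1)·log₁₀(154/7.89) = 79.10 mV
E_new = (61.3/1)·log₁₀(60.9/7.89) = 54.41 mV
ΔE = 54.41 − (79.10) = -24.70 mV

-25 mV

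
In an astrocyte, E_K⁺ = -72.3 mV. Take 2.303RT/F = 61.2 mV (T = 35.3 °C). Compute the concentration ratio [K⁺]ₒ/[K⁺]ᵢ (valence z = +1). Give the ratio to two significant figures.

log₁₀([out]/[in]) = E·z/(61.2) = -72.3 × 1 / 61.2 = -1.1814
[out]/[in] = 10^(-1.1814) = 0.06586

0.066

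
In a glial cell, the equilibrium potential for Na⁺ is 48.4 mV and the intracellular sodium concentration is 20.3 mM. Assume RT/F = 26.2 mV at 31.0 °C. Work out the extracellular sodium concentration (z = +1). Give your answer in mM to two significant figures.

Nernst: E = (26.2/1) · ln([out]/[in]), so ln([out]/[in]) = 48.4 × 1 / 26.2 = 1.8473.
[out]/[in] = e^(1.8473) = 6.343.
[out] = 6.343 × 20.3 = 128.8 mM.

130 mM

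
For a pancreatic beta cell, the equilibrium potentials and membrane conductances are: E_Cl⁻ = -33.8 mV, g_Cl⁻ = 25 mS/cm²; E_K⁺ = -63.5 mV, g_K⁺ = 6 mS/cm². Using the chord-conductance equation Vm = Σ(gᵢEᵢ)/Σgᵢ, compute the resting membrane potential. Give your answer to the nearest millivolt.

-40 mV

Σ gᵢEᵢ = 25·(-33.8) + 6·(-63.5) = -1226.00
Σ gᵢ = 25 + 6 = 31
Vm = -1226.00 / 31 = -39.55 mV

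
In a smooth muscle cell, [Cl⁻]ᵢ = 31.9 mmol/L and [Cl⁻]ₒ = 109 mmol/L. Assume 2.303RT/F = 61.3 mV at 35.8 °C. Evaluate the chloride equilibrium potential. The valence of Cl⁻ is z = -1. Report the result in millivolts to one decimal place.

-32.7 mV

E = (61.3/z) · log₁₀([Cl⁻]_out/[Cl⁻]_in) with z = -1.
For an anion, dividing by z = -1 reverses the sign.
= (61.3/-1) · log₁₀(109/31.9) = -61.30 · log₁₀(3.417)
= -61.30 · (0.5336) = -32.71 mV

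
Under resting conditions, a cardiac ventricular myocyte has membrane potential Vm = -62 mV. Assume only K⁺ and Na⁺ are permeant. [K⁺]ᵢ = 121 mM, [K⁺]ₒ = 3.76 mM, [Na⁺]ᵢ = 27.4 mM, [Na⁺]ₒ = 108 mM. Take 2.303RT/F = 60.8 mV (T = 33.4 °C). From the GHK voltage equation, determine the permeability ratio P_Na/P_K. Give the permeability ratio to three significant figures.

0.0740

Let α = P_Na/P_K. GHK: Vm = 60.8·log₁₀[(Kₒ + α·Naₒ)/(Kᵢ + α·Naᵢ)].
10^(Vm/60.8) = 10^(-62.0/60.8) = 0.095557
So 0.095557·(Kᵢ + α·Naᵢ) = Kₒ + α·Naₒ → α = (0.095557·121.0 − 3.76) / (108.0 − 0.095557·27.4)
α = (11.56 − 3.76) / (108.0 − 2.618) = 7.802/105.4 = 0.07404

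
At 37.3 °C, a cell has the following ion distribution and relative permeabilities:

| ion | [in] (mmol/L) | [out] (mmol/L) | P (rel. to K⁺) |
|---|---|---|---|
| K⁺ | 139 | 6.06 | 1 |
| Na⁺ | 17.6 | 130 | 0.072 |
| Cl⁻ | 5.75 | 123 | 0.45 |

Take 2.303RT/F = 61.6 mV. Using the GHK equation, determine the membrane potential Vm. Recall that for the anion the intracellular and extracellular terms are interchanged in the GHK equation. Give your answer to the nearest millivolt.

Vm = 61.6 · log₁₀[(Σ P·[cation]ₒ + Σ P·[anion]ᵢ) / (Σ P·[cation]ᵢ + Σ P·[anion]ₒ)]
Numerator = 1×6.06 + 0.072×130 + 0.45×5.75 = 18.01
Denominator = 1×139 + 0.072×17.6 + 0.45×123 = 195.6
Vm = 61.6 · log₁₀(0.092055) = 61.6 × (-1.0360) = -63.81 mV

-64 mV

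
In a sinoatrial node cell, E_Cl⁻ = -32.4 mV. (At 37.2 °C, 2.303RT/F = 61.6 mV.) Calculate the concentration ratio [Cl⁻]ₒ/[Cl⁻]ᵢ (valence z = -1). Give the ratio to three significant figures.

log₁₀([out]/[in]) = E·z/(61.6) = -32.4 × -1 / 61.6 = 0.5260
[out]/[in] = 10^(0.5260) = 3.357

3.36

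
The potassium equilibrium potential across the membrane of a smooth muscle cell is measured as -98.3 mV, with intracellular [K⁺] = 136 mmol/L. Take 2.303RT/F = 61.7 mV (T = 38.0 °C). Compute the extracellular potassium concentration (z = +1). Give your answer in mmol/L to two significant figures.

3.5 mmol/L

Nernst: E = (61.7/1) · log₁₀([out]/[in]), so log₁₀([out]/[in]) = -98.3 × 1 / 61.7 = -1.5932.
[out]/[in] = 10^(-1.5932) = 0.02552.
[out] = 0.02552 × 136 = 3.47 mmol/L.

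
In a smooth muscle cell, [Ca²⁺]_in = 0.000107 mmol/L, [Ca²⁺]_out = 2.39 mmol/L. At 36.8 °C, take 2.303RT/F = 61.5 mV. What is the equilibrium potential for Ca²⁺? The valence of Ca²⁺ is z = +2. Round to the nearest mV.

E = (61.5/z) · log₁₀([Ca²⁺]_out/[Ca²⁺]_in) with z = +2.
= (61.5/2) · log₁₀(2.39/0.000107) = 30.75 · log₁₀(2.234e+04)
= 30.75 · (4.3490) = 133.73 mV

134 mV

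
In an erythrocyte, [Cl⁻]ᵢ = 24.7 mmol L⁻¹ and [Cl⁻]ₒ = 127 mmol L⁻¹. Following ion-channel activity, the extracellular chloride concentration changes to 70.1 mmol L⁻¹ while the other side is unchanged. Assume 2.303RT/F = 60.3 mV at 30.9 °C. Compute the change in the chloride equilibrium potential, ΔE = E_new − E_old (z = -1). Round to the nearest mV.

16 mV

E_old = (60.3/-1)·log₁₀(127/24.7) = -42.88 mV
E_new = (60.3/-1)·log₁₀(70.1/24.7) = -27.32 mV
ΔE = -27.32 − (-42.88) = 15.56 mV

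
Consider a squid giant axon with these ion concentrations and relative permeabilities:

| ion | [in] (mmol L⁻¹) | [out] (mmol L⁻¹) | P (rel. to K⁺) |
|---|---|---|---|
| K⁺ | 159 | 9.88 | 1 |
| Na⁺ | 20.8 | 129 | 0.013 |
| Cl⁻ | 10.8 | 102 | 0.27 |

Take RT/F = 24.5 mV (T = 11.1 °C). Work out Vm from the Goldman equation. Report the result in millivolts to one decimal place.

-62.7 mV

Vm = 24.5 · ln[(Σ P·[cation]ₒ + Σ P·[anion]ᵢ) / (Σ P·[cation]ᵢ + Σ P·[anion]ₒ)]
Numerator = 1×9.88 + 0.013×129 + 0.27×10.8 = 14.47
Denominator = 1×159 + 0.013×20.8 + 0.27×102 = 186.8
Vm = 24.5 · ln(0.077474) = 24.5 × (-2.5578) = -62.67 mV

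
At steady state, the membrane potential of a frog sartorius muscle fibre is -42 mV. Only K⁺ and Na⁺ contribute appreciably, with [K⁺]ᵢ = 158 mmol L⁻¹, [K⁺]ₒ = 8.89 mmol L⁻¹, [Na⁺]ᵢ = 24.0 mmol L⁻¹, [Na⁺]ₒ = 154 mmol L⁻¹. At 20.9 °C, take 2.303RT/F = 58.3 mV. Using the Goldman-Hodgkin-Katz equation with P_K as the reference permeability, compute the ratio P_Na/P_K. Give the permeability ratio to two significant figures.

0.14

Let α = P_Na/P_K. GHK: Vm = 58.3·log₁₀[(Kₒ + α·Naₒ)/(Kᵢ + α·Naᵢ)].
10^(Vm/58.3) = 10^(-42.0/58.3) = 0.19037
So 0.19037·(Kᵢ + α·Naᵢ) = Kₒ + α·Naₒ → α = (0.19037·158.0 − 8.89) / (154.0 − 0.19037·24.0)
α = (30.08 − 8.89) / (154.0 − 4.569) = 21.19/149.4 = 0.1418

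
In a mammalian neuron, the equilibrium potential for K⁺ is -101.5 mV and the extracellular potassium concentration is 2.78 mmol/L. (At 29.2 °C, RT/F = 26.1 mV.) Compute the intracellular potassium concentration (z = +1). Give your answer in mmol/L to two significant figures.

Nernst: E = (26.1/1) · ln([out]/[in]), so ln([out]/[in]) = -101.5 × 1 / 26.1 = -3.8889.
[out]/[in] = e^(-3.8889) = 0.02047.
[in] = 2.78 / 0.02047 = 135.8 mmol/L.

140 mmol/L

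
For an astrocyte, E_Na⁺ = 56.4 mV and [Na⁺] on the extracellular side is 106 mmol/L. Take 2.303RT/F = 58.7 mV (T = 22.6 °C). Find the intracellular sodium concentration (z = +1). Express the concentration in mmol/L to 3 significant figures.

11.6 mmol/L

Nernst: E = (58.7/1) · log₁₀([out]/[in]), so log₁₀([out]/[in]) = 56.4 × 1 / 58.7 = 0.9608.
[out]/[in] = 10^(0.9608) = 9.137.
[in] = 106 / 9.137 = 11.6 mmol/L.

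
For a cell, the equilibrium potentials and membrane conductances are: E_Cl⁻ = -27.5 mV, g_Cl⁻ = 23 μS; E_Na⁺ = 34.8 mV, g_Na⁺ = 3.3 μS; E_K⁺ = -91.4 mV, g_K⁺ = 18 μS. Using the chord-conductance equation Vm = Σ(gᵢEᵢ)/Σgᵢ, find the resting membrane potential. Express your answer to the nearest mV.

-49 mV

Σ gᵢEᵢ = 23·(-27.5) + 3.3·(34.8) + 18·(-91.4) = -2162.86
Σ gᵢ = 23 + 3.3 + 18 = 44.3
Vm = -2162.86 / 44.3 = -48.82 mV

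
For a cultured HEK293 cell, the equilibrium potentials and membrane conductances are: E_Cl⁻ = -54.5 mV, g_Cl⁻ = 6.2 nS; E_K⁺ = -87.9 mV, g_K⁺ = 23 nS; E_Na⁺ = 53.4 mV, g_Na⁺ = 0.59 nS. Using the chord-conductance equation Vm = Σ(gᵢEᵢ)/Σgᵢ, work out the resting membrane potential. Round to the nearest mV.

Σ gᵢEᵢ = 6.2·(-54.5) + 23·(-87.9) + 0.59·(53.4) = -2328.09
Σ gᵢ = 6.2 + 23 + 0.59 = 29.79
Vm = -2328.09 / 29.79 = -78.15 mV

-78 mV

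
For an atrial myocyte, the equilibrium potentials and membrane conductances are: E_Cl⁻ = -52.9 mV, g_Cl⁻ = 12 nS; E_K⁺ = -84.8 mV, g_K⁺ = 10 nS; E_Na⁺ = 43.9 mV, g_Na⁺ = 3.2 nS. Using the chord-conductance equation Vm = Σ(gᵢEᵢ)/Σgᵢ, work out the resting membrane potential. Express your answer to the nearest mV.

Σ gᵢEᵢ = 12·(-52.9) + 10·(-84.8) + 3.2·(43.9) = -1342.32
Σ gᵢ = 12 + 10 + 3.2 = 25.2
Vm = -1342.32 / 25.2 = -53.27 mV

-53 mV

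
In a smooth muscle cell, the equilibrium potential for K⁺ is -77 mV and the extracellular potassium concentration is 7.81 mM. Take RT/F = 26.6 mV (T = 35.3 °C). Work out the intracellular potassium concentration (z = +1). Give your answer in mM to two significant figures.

140 mM

Nernst: E = (26.6/1) · ln([out]/[in]), so ln([out]/[in]) = -77.0 × 1 / 26.6 = -2.8947.
[out]/[in] = e^(-2.8947) = 0.05531.
[in] = 7.81 / 0.05531 = 141.2 mM.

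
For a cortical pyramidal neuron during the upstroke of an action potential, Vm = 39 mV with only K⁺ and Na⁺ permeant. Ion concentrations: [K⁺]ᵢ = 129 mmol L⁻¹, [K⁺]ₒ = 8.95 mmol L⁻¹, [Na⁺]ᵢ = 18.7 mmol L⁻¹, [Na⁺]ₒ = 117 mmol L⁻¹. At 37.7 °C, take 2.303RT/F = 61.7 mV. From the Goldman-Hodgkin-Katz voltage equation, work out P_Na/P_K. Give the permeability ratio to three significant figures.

14.8

Let α = P_Na/P_K. GHK: Vm = 61.7·log₁₀[(Kₒ + α·Naₒ)/(Kᵢ + α·Naᵢ)].
10^(Vm/61.7) = 10^(39.0/61.7) = 4.2864
So 4.2864·(Kᵢ + α·Naᵢ) = Kₒ + α·Naₒ → α = (4.2864·129.0 − 8.95) / (117.0 − 4.2864·18.7)
α = (552.9 − 8.95) / (117.0 − 80.16) = 544/36.84 = 14.76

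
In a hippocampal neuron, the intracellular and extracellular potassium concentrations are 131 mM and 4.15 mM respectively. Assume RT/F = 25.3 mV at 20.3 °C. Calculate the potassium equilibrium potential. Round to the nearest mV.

E = (25.3/z) · ln([K⁺]_out/[K⁺]_in) with z = +1.
= (25.3/1) · ln(4.15/131) = 25.30 · ln(0.03168)
= 25.30 · (-3.4521) = -87.34 mV

-87 mV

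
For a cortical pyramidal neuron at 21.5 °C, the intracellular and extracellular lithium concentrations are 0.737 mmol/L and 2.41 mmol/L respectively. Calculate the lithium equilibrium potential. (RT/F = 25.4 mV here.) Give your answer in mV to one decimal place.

30.1 mV

E = (25.4/z) · ln([Li⁺]_out/[Li⁺]_in) with z = +1.
= (25.4/1) · ln(2.41/0.737) = 25.40 · ln(3.27)
= 25.40 · (1.1848) = 30.09 mV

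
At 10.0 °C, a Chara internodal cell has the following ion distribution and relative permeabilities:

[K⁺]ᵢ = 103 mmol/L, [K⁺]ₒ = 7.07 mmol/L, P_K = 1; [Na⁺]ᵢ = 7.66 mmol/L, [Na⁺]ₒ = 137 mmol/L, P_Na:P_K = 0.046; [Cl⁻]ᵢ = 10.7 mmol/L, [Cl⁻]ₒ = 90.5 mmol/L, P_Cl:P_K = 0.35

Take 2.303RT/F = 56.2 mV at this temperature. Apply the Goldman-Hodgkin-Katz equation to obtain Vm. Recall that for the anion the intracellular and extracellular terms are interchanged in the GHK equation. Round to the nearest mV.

-50 mV

Vm = 56.2 · log₁₀[(Σ P·[cation]ₒ + Σ P·[anion]ᵢ) / (Σ P·[cation]ᵢ + Σ P·[anion]ₒ)]
Numerator = 1×7.07 + 0.046×137 + 0.35×10.7 = 17.12
Denominator = 1×103 + 0.046×7.66 + 0.35×90.5 = 135
Vm = 56.2 · log₁₀(0.12677) = 56.2 × (-0.8970) = -50.41 mV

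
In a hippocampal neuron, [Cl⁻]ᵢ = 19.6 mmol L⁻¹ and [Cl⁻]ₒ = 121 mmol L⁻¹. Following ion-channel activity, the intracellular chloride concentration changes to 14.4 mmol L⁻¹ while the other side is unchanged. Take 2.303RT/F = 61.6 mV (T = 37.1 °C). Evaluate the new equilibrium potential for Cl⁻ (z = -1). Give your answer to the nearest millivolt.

After the shift: [Cl⁻]_out = 121, [Cl⁻]_in = 14.4 mmol L⁻¹.
E_new = (61.6/-1)·log₁₀(121/14.4) = -61.60 · (0.9244) = -56.94 mV

-57 mV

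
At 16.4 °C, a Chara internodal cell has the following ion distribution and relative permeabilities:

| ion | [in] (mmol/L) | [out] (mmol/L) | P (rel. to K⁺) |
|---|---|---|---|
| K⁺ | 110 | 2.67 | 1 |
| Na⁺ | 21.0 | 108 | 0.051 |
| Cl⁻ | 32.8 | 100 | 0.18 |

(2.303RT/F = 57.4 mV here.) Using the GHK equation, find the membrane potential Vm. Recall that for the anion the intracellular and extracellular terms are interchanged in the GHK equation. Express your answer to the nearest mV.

Vm = 57.4 · log₁₀[(Σ P·[cation]ₒ + Σ P·[anion]ᵢ) / (Σ P·[cation]ᵢ + Σ P·[anion]ₒ)]
Numerator = 1×2.67 + 0.051×108 + 0.18×32.8 = 14.08
Denominator = 1×110 + 0.051×21.0 + 0.18×100 = 129.1
Vm = 57.4 · log₁₀(0.1091) = 57.4 × (-0.9622) = -55.23 mV

-55 mV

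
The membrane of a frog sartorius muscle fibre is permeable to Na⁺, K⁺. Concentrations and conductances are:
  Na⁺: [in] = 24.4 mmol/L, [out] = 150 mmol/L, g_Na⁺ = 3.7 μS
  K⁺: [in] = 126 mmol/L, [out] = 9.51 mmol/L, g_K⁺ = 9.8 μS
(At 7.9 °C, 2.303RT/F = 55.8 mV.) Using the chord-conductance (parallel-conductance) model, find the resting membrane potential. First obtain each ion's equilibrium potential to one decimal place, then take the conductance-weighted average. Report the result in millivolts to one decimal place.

E_Na⁺ = (55.8/1)·log₁₀(150/24.4) = 44.0 mV
E_K⁺ = (55.8/1)·log₁₀(9.51/126) = -62.6 mV
Vm = (Σ gᵢEᵢ)/(Σ gᵢ) = (3.7·44.0 + 9.8·-62.6) / (3.7 + 9.8)
= -450.68 / 13.5 = -33.38 mV

-33.4 mV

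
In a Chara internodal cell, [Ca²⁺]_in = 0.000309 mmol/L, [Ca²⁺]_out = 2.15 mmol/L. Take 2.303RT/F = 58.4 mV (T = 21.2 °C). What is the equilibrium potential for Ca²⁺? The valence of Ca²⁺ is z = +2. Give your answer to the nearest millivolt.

E = (58.4/z) · log₁₀([Ca²⁺]_out/[Ca²⁺]_in) with z = +2.
= (58.4/2) · log₁₀(2.15/0.000309) = 29.20 · log₁₀(6958)
= 29.20 · (3.8425) = 112.20 mV

112 mV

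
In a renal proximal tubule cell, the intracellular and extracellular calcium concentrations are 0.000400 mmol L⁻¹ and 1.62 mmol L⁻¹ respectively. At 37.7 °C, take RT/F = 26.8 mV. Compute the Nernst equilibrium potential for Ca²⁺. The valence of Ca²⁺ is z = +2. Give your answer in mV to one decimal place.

E = (26.8/z) · ln([Ca²⁺]_out/[Ca²⁺]_in) with z = +2.
= (26.8/2) · ln(1.62/0.000400) = 13.40 · ln(4050)
= 13.40 · (8.3065) = 111.31 mV

111.3 mV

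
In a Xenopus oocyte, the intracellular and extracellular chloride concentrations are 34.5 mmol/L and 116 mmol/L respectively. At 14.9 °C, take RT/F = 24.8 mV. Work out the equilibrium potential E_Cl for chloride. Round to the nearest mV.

E = (24.8/z) · ln([Cl⁻]_out/[Cl⁻]_in) with z = -1.
For an anion, dividing by z = -1 reverses the sign.
= (24.8/-1) · ln(116/34.5) = -24.80 · ln(3.362)
= -24.80 · (1.2126) = -30.07 mV

-30 mV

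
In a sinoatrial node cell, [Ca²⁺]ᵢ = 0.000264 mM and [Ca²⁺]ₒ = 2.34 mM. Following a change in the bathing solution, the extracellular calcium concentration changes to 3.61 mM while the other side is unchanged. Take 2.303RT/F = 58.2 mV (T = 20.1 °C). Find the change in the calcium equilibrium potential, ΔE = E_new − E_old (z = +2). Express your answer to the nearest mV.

E_old = (58.2/2)·log₁₀(2.34/0.000264) = 114.88 mV
E_new = (58.2/2)·log₁₀(3.61/0.000264) = 120.35 mV
ΔE = 120.35 − (114.88) = 5.48 mV

5 mV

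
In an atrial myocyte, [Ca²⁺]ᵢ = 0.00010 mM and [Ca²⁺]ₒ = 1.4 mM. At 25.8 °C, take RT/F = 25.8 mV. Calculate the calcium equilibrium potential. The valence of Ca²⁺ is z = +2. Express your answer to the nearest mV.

E = (25.8/z) · ln([Ca²⁺]_out/[Ca²⁺]_in) with z = +2.
= (25.8/2) · ln(1.4/0.00010) = 12.90 · ln(1.4e+04)
= 12.90 · (9.5468) = 123.15 mV

123 mV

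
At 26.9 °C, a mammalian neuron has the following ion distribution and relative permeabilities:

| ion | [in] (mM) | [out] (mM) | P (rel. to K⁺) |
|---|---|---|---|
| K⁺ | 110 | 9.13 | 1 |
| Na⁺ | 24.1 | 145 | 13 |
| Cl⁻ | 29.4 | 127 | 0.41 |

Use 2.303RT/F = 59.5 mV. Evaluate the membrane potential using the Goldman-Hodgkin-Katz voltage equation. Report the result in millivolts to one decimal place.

35.9 mV

Vm = 59.5 · log₁₀[(Σ P·[cation]ₒ + Σ P·[anion]ᵢ) / (Σ P·[cation]ᵢ + Σ P·[anion]ₒ)]
Numerator = 1×9.13 + 13×145 + 0.41×29.4 = 1906
Denominator = 1×110 + 13×24.1 + 0.41×127 = 475.4
Vm = 59.5 · log₁₀(4.0099) = 59.5 × (0.6031) = 35.89 mV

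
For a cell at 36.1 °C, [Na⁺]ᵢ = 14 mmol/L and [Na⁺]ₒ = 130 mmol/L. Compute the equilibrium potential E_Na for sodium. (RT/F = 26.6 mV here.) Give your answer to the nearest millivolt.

E = (26.6/z) · ln([Na⁺]_out/[Na⁺]_in) with z = +1.
= (26.6/1) · ln(130/14) = 26.60 · ln(9.286)
= 26.60 · (2.2285) = 59.28 mV

59 mV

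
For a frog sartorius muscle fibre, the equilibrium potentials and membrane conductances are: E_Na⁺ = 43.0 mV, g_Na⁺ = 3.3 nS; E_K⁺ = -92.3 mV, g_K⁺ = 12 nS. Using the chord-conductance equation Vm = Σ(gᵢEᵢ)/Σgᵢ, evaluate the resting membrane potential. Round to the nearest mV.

-63 mV

Σ gᵢEᵢ = 3.3·(43.0) + 12·(-92.3) = -965.70
Σ gᵢ = 3.3 + 12 = 15.3
Vm = -965.70 / 15.3 = -63.12 mV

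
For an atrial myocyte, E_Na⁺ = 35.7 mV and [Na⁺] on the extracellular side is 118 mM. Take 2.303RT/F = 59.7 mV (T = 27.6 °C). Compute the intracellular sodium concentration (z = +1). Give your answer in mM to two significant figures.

30 mM

Nernst: E = (59.7/1) · log₁₀([out]/[in]), so log₁₀([out]/[in]) = 35.7 × 1 / 59.7 = 0.5980.
[out]/[in] = 10^(0.5980) = 3.963.
[in] = 118 / 3.963 = 29.78 mM.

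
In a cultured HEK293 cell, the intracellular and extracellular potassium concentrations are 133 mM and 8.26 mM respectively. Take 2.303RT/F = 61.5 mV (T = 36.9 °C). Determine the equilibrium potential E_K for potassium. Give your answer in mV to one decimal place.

E = (61.5/z) · log₁₀([K⁺]_out/[K⁺]_in) with z = +1.
= (61.5/1) · log₁₀(8.26/133) = 61.50 · log₁₀(0.06211)
= 61.50 · (-1.2069) = -74.22 mV

-74.2 mV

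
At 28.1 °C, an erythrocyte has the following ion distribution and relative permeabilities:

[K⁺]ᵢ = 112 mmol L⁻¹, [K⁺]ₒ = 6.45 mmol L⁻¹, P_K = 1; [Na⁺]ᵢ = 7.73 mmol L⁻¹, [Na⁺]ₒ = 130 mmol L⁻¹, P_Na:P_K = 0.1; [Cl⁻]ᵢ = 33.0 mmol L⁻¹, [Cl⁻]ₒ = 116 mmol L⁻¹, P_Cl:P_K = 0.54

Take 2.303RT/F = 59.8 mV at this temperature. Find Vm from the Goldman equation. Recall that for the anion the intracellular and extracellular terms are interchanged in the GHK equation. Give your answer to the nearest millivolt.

Vm = 59.8 · log₁₀[(Σ P·[cation]ₒ + Σ P·[anion]ᵢ) / (Σ P·[cation]ᵢ + Σ P·[anion]ₒ)]
Numerator = 1×6.45 + 0.1×130 + 0.54×33.0 = 37.27
Denominator = 1×112 + 0.1×7.73 + 0.54×116 = 175.4
Vm = 59.8 · log₁₀(0.21247) = 59.8 × (-0.6727) = -40.23 mV

-40 mV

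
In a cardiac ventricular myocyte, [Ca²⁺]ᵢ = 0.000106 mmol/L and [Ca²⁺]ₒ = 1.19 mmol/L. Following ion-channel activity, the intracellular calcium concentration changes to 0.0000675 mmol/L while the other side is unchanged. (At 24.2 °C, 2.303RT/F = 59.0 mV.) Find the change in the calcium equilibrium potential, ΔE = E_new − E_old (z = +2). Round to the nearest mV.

E_old = (59.0/2)·log₁₀(1.19/0.000106) = 119.48 mV
E_new = (59.0/2)·log₁₀(1.19/0.0000675) = 125.26 mV
ΔE = 125.26 − (119.48) = 5.78 mV

6 mV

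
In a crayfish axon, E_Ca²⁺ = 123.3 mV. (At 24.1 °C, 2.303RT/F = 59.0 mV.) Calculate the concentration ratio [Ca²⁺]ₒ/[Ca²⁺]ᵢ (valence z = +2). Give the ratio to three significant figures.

15100

log₁₀([out]/[in]) = E·z/(59.0) = 123.3 × 2 / 59.0 = 4.1797
[out]/[in] = 10^(4.1797) = 1.512e+04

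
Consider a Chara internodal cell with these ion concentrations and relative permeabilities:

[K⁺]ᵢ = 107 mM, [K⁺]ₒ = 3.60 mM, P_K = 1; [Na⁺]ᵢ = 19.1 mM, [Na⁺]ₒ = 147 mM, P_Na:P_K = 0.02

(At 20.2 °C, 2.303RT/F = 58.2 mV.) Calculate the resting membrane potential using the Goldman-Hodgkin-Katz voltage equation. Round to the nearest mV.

Vm = 58.2 · log₁₀[(Σ P·[cation]ₒ + Σ P·[anion]ᵢ) / (Σ P·[cation]ᵢ + Σ P·[anion]ₒ)]
Numerator = 1×3.60 + 0.02×147 = 6.54
Denominator = 1×107 + 0.02×19.1 = 107.4
Vm = 58.2 · log₁₀(0.060904) = 58.2 × (-1.2154) = -70.73 mV

-71 mV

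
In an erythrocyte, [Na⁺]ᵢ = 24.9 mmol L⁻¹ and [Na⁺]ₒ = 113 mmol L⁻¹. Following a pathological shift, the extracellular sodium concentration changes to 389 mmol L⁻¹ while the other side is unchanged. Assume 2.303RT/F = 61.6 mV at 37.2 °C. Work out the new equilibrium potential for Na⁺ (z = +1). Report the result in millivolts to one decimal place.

After the shift: [Na⁺]_out = 389, [Na⁺]_in = 24.9 mmol L⁻¹.
E_new = (61.6/1)·log₁₀(389/24.9) = 61.60 · (1.1938) = 73.54 mV

73.5 mV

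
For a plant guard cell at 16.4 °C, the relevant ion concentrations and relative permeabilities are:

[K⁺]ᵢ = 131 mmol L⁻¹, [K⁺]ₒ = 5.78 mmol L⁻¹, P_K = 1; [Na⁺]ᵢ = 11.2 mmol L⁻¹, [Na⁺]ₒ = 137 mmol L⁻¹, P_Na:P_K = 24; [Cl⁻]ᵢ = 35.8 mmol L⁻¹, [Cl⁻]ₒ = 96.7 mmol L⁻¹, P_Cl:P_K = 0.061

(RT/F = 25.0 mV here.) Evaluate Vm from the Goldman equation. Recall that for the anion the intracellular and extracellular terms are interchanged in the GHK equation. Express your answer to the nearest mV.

Vm = 25.0 · ln[(Σ P·[cation]ₒ + Σ P·[anion]ᵢ) / (Σ P·[cation]ᵢ + Σ P·[anion]ₒ)]
Numerator = 1×5.78 + 24×137 + 0.061×35.8 = 3296
Denominator = 1×131 + 24×11.2 + 0.061×96.7 = 405.7
Vm = 25.0 · ln(8.1242) = 25.0 × (2.0948) = 52.37 mV

52 mV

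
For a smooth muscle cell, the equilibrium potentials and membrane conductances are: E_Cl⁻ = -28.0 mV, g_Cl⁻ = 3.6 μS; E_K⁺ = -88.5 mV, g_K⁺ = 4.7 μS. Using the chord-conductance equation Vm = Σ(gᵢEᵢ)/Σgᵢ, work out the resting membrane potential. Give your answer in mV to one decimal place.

Σ gᵢEᵢ = 3.6·(-28.0) + 4.7·(-88.5) = -516.75
Σ gᵢ = 3.6 + 4.7 = 8.3
Vm = -516.75 / 8.3 = -62.26 mV

-62.3 mV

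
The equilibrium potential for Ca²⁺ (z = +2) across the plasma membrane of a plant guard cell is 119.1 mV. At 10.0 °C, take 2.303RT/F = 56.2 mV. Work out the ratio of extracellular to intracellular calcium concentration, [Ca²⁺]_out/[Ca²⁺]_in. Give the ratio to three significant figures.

17300

log₁₀([out]/[in]) = E·z/(56.2) = 119.1 × 2 / 56.2 = 4.2384
[out]/[in] = 10^(4.2384) = 1.732e+04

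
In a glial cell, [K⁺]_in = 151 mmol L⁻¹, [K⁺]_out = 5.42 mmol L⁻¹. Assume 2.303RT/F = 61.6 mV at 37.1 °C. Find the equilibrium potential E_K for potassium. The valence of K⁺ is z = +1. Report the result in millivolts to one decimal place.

-89.0 mV

E = (61.6/z) · log₁₀([K⁺]_out/[K⁺]_in) with z = +1.
= (61.6/1) · log₁₀(5.42/151) = 61.60 · log₁₀(0.03589)
= 61.60 · (-1.4450) = -89.01 mV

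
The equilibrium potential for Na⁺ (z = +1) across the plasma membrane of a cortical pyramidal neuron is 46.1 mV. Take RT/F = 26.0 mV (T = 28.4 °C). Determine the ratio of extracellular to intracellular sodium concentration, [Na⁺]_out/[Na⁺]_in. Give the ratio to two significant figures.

ln([out]/[in]) = E·z/(26.0) = 46.1 × 1 / 26.0 = 1.7731
[out]/[in] = e^(1.7731) = 5.889

5.9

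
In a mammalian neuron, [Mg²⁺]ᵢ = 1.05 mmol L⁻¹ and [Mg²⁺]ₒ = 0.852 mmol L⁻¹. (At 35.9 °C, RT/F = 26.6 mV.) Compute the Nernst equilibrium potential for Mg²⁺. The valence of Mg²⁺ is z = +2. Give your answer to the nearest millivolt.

E = (26.6/z) · ln([Mg²⁺]_out/[Mg²⁺]_in) with z = +2.
= (26.6/2) · ln(0.852/1.05) = 13.30 · ln(0.8114)
= 13.30 · (-0.2090) = -2.78 mV

-3 mV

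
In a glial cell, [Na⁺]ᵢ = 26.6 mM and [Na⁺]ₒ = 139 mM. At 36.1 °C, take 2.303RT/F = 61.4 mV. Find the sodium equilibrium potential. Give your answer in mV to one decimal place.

E = (61.4/z) · log₁₀([Na⁺]_out/[Na⁺]_in) with z = +1.
= (61.4/1) · log₁₀(139/26.6) = 61.40 · log₁₀(5.226)
= 61.40 · (0.7181) = 44.09 mV

44.1 mV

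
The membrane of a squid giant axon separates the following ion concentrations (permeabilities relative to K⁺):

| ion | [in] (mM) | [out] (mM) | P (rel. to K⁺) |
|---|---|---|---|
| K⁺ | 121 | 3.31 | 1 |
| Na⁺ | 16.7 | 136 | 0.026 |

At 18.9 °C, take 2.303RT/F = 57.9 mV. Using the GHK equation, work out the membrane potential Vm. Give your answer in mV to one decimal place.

Vm = 57.9 · log₁₀[(Σ P·[cation]ₒ + Σ P·[anion]ᵢ) / (Σ P·[cation]ᵢ + Σ P·[anion]ₒ)]
Numerator = 1×3.31 + 0.026×136 = 6.846
Denominator = 1×121 + 0.026×16.7 = 121.4
Vm = 57.9 · log₁₀(0.056376) = 57.9 × (-1.2489) = -72.31 mV

-72.3 mV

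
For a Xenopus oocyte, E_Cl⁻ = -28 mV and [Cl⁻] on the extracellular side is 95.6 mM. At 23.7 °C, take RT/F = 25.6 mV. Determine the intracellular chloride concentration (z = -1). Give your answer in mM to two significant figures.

32 mM

Nernst: E = (25.6/-1) · ln([out]/[in]), so ln([out]/[in]) = -28.0 × -1 / 25.6 = 1.0938.
[out]/[in] = e^(1.0938) = 2.985.
[in] = 95.6 / 2.985 = 32.02 mM.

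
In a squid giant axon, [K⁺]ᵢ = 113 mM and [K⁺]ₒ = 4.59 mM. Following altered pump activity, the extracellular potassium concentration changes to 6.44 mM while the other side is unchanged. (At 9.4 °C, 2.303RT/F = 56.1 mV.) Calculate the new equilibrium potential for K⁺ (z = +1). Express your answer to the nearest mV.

After the shift: [K⁺]_out = 6.44, [K⁺]_in = 113 mM.
E_new = (56.1/1)·log₁₀(6.44/113) = 56.10 · (-1.2442) = -69.80 mV

-70 mV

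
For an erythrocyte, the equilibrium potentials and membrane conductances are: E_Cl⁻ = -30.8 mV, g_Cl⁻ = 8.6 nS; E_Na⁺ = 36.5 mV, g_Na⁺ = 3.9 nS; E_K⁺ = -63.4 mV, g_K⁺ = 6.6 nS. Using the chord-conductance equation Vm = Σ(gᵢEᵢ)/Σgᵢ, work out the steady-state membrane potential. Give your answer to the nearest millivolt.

Σ gᵢEᵢ = 8.6·(-30.8) + 3.9·(36.5) + 6.6·(-63.4) = -540.97
Σ gᵢ = 8.6 + 3.9 + 6.6 = 19.1
Vm = -540.97 / 19.1 = -28.32 mV

-28 mV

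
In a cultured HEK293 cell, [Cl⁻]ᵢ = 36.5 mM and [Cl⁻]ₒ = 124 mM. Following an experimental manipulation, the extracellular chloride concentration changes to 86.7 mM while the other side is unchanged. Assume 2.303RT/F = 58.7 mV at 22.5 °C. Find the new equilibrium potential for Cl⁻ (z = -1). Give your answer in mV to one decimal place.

-22.1 mV

After the shift: [Cl⁻]_out = 86.7, [Cl⁻]_in = 36.5 mM.
E_new = (58.7/-1)·log₁₀(86.7/36.5) = -58.70 · (0.3757) = -22.06 mV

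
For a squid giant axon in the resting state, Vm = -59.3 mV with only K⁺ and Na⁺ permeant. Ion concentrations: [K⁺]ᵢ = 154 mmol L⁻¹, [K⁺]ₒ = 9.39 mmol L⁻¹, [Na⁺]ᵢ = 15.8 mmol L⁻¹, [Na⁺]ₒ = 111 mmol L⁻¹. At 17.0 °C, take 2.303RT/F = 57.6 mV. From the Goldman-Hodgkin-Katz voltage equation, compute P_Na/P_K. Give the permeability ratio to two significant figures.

Let α = P_Na/P_K. GHK: Vm = 57.6·log₁₀[(Kₒ + α·Naₒ)/(Kᵢ + α·Naᵢ)].
10^(Vm/57.6) = 10^(-59.3/57.6) = 0.09343
So 0.09343·(Kᵢ + α·Naᵢ) = Kₒ + α·Naₒ → α = (0.09343·154.0 − 9.39) / (111.0 − 0.09343·15.8)
α = (14.39 − 9.39) / (111.0 − 1.476) = 4.998/109.5 = 0.04564

0.046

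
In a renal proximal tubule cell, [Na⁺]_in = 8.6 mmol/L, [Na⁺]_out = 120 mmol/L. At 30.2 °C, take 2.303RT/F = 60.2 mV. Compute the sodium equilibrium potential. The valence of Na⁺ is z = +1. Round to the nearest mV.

E = (60.2/z) · log₁₀([Na⁺]_out/[Na⁺]_in) with z = +1.
= (60.2/1) · log₁₀(120/8.6) = 60.20 · log₁₀(13.95)
= 60.20 · (1.1447) = 68.91 mV

69 mV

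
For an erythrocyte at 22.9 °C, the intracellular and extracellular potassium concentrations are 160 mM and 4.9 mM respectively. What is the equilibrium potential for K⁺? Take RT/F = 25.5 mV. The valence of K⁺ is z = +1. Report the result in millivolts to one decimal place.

E = (25.5/z) · ln([K⁺]_out/[K⁺]_in) with z = +1.
= (25.5/1) · ln(4.9/160) = 25.50 · ln(0.03063)
= 25.50 · (-3.4859) = -88.89 mV

-88.9 mV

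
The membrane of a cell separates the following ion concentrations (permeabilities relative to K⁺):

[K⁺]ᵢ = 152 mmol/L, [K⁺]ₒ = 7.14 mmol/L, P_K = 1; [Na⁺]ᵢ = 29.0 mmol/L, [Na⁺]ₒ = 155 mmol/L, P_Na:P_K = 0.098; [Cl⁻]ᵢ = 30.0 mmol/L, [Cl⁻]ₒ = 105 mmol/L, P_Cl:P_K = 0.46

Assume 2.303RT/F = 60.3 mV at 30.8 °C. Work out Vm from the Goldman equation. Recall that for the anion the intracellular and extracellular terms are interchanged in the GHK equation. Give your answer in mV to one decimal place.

Vm = 60.3 · log₁₀[(Σ P·[cation]ₒ + Σ P·[anion]ᵢ) / (Σ P·[cation]ᵢ + Σ P·[anion]ₒ)]
Numerator = 1×7.14 + 0.098×155 + 0.46×30.0 = 36.13
Denominator = 1×152 + 0.098×29.0 + 0.46×105 = 203.1
Vm = 60.3 · log₁₀(0.17786) = 60.3 × (-0.7499) = -45.22 mV

-45.2 mV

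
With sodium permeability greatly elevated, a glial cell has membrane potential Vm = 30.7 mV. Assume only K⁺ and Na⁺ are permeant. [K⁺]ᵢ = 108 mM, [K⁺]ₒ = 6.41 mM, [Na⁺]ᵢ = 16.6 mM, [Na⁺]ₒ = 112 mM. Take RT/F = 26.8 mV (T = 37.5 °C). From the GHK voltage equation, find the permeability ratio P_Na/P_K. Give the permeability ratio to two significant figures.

Let α = P_Na/P_K. GHK: Vm = 26.8·ln[(Kₒ + α·Naₒ)/(Kᵢ + α·Naᵢ)].
e^(Vm/26.8) = e^(30.7/26.8) = 3.1441
So 3.1441·(Kᵢ + α·Naᵢ) = Kₒ + α·Naₒ → α = (3.1441·108.0 − 6.41) / (112.0 − 3.1441·16.6)
α = (339.6 − 6.41) / (112.0 − 52.19) = 333.2/59.81 = 5.57

5.6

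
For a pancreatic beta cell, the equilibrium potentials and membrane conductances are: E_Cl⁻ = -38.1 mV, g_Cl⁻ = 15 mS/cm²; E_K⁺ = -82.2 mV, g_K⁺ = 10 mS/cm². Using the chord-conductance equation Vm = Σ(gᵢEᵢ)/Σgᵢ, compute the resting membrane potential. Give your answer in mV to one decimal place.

-55.7 mV

Σ gᵢEᵢ = 15·(-38.1) + 10·(-82.2) = -1393.50
Σ gᵢ = 15 + 10 = 25
Vm = -1393.50 / 25 = -55.74 mV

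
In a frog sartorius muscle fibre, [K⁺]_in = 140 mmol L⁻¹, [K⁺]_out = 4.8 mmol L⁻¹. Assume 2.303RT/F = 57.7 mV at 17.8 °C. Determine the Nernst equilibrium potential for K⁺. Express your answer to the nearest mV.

E = (57.7/z) · log₁₀([K⁺]_out/[K⁺]_in) with z = +1.
= (57.7/1) · log₁₀(4.8/140) = 57.70 · log₁₀(0.03429)
= 57.70 · (-1.4649) = -84.52 mV

-85 mV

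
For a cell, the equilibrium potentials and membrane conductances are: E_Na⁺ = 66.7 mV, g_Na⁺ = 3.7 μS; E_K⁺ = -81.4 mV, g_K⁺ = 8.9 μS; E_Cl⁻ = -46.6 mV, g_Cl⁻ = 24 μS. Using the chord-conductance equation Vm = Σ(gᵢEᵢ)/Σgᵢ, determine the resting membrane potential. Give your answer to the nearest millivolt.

-44 mV

Σ gᵢEᵢ = 3.7·(66.7) + 8.9·(-81.4) + 24·(-46.6) = -1596.07
Σ gᵢ = 3.7 + 8.9 + 24 = 36.6
Vm = -1596.07 / 36.6 = -43.61 mV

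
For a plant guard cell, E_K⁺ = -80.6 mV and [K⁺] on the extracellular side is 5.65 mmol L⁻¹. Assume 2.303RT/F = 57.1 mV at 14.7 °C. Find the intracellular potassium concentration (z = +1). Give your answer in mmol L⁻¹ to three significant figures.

146 mmol L⁻¹

Nernst: E = (57.1/1) · log₁₀([out]/[in]), so log₁₀([out]/[in]) = -80.6 × 1 / 57.1 = -1.4116.
[out]/[in] = 10^(-1.4116) = 0.03877.
[in] = 5.65 / 0.03877 = 145.7 mmol L⁻¹.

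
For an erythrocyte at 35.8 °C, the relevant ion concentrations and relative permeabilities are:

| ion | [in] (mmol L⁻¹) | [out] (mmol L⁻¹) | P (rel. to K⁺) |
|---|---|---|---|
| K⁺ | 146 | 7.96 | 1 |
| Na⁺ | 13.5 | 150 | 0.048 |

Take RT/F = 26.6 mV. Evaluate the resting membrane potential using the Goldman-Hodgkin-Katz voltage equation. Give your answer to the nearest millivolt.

-60 mV

Vm = 26.6 · ln[(Σ P·[cation]ₒ + Σ P·[anion]ᵢ) / (Σ P·[cation]ᵢ + Σ P·[anion]ₒ)]
Numerator = 1×7.96 + 0.048×150 = 15.16
Denominator = 1×146 + 0.048×13.5 = 146.6
Vm = 26.6 · ln(0.10338) = 26.6 × (-2.2694) = -60.37 mV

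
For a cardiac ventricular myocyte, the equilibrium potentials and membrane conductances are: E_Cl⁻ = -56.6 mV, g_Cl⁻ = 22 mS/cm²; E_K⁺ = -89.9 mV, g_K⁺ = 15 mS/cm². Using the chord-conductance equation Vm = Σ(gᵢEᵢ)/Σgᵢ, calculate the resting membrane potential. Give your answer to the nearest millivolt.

Σ gᵢEᵢ = 22·(-56.6) + 15·(-89.9) = -2593.70
Σ gᵢ = 22 + 15 = 37
Vm = -2593.70 / 37 = -70.10 mV

-70 mV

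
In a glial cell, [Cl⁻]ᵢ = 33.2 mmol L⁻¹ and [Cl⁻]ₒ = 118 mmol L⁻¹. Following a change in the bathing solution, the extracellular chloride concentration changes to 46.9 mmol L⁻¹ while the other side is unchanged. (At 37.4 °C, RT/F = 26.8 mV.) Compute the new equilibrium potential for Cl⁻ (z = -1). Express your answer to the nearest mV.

-9 mV

After the shift: [Cl⁻]_out = 46.9, [Cl⁻]_in = 33.2 mmol L⁻¹.
E_new = (26.8/-1)·ln(46.9/33.2) = -26.80 · (0.3455) = -9.26 mV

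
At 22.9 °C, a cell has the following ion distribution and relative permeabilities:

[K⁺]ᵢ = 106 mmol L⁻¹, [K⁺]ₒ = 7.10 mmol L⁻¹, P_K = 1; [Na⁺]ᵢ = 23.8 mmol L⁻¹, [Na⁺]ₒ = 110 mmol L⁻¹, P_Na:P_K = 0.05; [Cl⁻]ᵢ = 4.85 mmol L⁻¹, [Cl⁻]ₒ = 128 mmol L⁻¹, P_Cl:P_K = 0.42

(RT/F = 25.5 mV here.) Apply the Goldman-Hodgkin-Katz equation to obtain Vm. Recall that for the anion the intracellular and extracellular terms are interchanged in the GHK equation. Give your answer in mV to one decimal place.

Vm = 25.5 · ln[(Σ P·[cation]ₒ + Σ P·[anion]ᵢ) / (Σ P·[cation]ᵢ + Σ P·[anion]ₒ)]
Numerator = 1×7.10 + 0.05×110 + 0.42×4.85 = 14.64
Denominator = 1×106 + 0.05×23.8 + 0.42×128 = 160.9
Vm = 25.5 · ln(0.090941) = 25.5 × (-2.3975) = -61.14 mV

-61.1 mV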